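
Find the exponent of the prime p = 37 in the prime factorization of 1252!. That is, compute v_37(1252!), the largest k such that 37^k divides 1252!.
v_37(1252!) = 33

Legendre's formula: v_p(n!) = Σ_{k ≥ 1} ⌊n / p^k⌋. For p = 37, n = 1252, the terms are:
  ⌊1252/37^1⌋ = ⌊1252/37⌋ = 33
(the next term ⌊1252/37^2⌋ = 0, terminating the sum). Summing: v_37(1252!) = 33 = 33.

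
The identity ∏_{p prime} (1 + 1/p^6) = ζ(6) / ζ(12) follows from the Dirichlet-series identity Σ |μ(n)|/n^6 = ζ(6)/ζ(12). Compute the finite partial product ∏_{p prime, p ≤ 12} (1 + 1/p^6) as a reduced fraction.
∏ = 15453694564228141/15193991508488100

The primes p ≤ 12 are [2, 3, 5, 7, 11]. For each, (1 + 1/p^6) = (p^6 + 1)/p^6. Multiplying these fractions over p ∈ [2, 3, 5, 7, 11] gives 15453694564228141/15193991508488100. (In the limit P → ∞ this tends to ζ(6)/ζ(12).)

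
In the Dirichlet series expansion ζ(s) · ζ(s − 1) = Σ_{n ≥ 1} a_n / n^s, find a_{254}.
σ(254) = 384

In the product (Σ m^0/m^s)(Σ k / k^s) = Σ (Σ_{d | n} d) / n^s, the coefficient of 1/n^s is σ(n) = Σ_{d | n} d. For n = 254, divisors are [1, 2, 127, 254]; summing: σ(254) = 384.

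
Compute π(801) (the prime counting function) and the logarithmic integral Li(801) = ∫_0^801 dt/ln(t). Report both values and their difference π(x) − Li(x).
π(801) = 139;  Li(801) ≈ 148.35;  π(x) − Li(x) ≈ -9.35.

Direct count of primes ≤ 801 gives π(801) = 139. Numerical evaluation of the logarithmic integral gives Li(801) ≈ 148.35. The difference π(x) − Li(x) ≈ -9.35 is typically negative for small/moderate x (Li(x) overestimates), though Littlewood's theorem shows this sign changes infinitely often.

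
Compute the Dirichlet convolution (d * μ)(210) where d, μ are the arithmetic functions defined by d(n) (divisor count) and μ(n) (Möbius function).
(d * μ)(210) = 1

Divisors of 210: [1, 2, 3, 5, 6, 7, 10, 14, 15, 21, 30, 35, 42, 70, 105, 210]. For each d | 210:
  d = 1: d(1) · μ(210/1) = 1 · 1 = 1
  d = 2: d(2) · μ(210/2) = 2 · -1 = -2
  d = 3: d(3) · μ(210/3) = 2 · -1 = -2
  d = 5: d(5) · μ(210/5) = 2 · -1 = -2
  d = 6: d(6) · μ(210/6) = 4 · 1 = 4
  d = 7: d(7) · μ(210/7) = 2 · -1 = -2
  d = 10: d(10) · μ(210/10) = 4 · 1 = 4
  d = 14: d(14) · μ(210/14) = 4 · 1 = 4
  d = 15: d(15) · μ(210/15) = 4 · 1 = 4
  d = 21: d(21) · μ(210/21) = 4 · 1 = 4
  d = 30: d(30) · μ(210/30) = 8 · -1 = -8
  d = 35: d(35) · μ(210/35) = 4 · 1 = 4
  d = 42: d(42) · μ(210/42) = 8 · -1 = -8
  d = 70: d(70) · μ(210/70) = 8 · -1 = -8
  d = 105: d(105) · μ(210/105) = 8 · -1 = -8
  d = 210: d(210) · μ(210/210) = 16 · 1 = 16
Summing: (d * μ)(210) = 1 + -2 + -2 + -2 + 4 + -2 + 4 + 4 + 4 + 4 + -8 + 4 + -8 + -8 + -8 + 16 = 1.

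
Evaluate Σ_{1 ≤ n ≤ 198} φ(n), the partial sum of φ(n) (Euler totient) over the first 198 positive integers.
Σ_{n ≤ 198} φ(n) = 11954

Compute φ(n) for each 1 ≤ n ≤ 198: φ(1) = 1, φ(2) = 1, φ(3) = 2, φ(4) = 2, φ(5) = 4, φ(6) = 2, φ(7) = 6, φ(8) = 4, φ(9) = 6, φ(10) = 4, φ(11) = 10, φ(12) = 4, φ(13) = 12, φ(14) = 6, φ(15) = 8, φ(16) = 8, φ(17) = 16, φ(18) = 6, φ(19) = 18, φ(20) = 8, φ(21) = 12, φ(22) = 10, φ(23) = 22, φ(24) = 8, φ(25) = 20, φ(26) = 12, φ(27) = 18, φ(28) = 12, φ(29) = 28, φ(30) = 8, φ(31) = 30, φ(32) = 16, φ(33) = 20, φ(34) = 16, φ(35) = 24, φ(36) = 12, φ(37) = 36, φ(38) = 18, φ(39) = 24, φ(40) = 16, φ(41) = 40, φ(42) = 12, φ(43) = 42, φ(44) = 20, φ(45) = 24, φ(46) = 22, φ(47) = 46, φ(48) = 16, φ(49) = 42, φ(50) = 20, φ(51) = 32, φ(52) = 24, φ(53) = 52, φ(54) = 18, φ(55) = 40, φ(56) = 24, φ(57) = 36, φ(58) = 28, φ(59) = 58, φ(60) = 16, φ(61) = 60, φ(62) = 30, φ(63) = 36, φ(64) = 32, φ(65) = 48, φ(66) = 20, φ(67) = 66, φ(68) = 32, φ(69) = 44, φ(70) = 24, φ(71) = 70, φ(72) = 24, φ(73) = 72, φ(74) = 36, φ(75) = 40, φ(76) = 36, φ(77) = 60, φ(78) = 24, φ(79) = 78, φ(80) = 32, φ(81) = 54, φ(82) = 40, φ(83) = 82, φ(84) = 24, φ(85) = 64, φ(86) = 42, φ(87) = 56, φ(88) = 40, φ(89) = 88, φ(90) = 24, φ(91) = 72, φ(92) = 44, φ(93) = 60, φ(94) = 46, φ(95) = 72, φ(96) = 32, φ(97) = 96, φ(98) = 42, φ(99) = 60, φ(100) = 40, φ(101) = 100, φ(102) = 32, φ(103) = 102, φ(104) = 48, φ(105) = 48, φ(106) = 52, φ(107) = 106, φ(108) = 36, φ(109) = 108, φ(110) = 40, φ(111) = 72, φ(112) = 48, φ(113) = 112, φ(114) = 36, φ(115) = 88, φ(116) = 56, φ(117) = 72, φ(118) = 58, φ(119) = 96, φ(120) = 32, φ(121) = 110, φ(122) = 60, φ(123) = 80, φ(124) = 60, φ(125) = 100, φ(126) = 36, φ(127) = 126, φ(128) = 64, φ(129) = 84, φ(130) = 48, φ(131) = 130, φ(132) = 40, φ(133) = 108, φ(134) = 66, φ(135) = 72, φ(136) = 64, φ(137) = 136, φ(138) = 44, φ(139) = 138, φ(140) = 48, φ(141) = 92, φ(142) = 70, φ(143) = 120, φ(144) = 48, φ(145) = 112, φ(146) = 72, φ(147) = 84, φ(148) = 72, φ(149) = 148, φ(150) = 40, φ(151) = 150, φ(152) = 72, φ(153) = 96, φ(154) = 60, φ(155) = 120, φ(156) = 48, φ(157) = 156, φ(158) = 78, φ(159) = 104, φ(160) = 64, φ(161) = 132, φ(162) = 54, φ(163) = 162, φ(164) = 80, φ(165) = 80, φ(166) = 82, φ(167) = 166, φ(168) = 48, φ(169) = 156, φ(170) = 64, φ(171) = 108, φ(172) = 84, φ(173) = 172, φ(174) = 56, φ(175) = 120, φ(176) = 80, φ(177) = 116, φ(178) = 88, φ(179) = 178, φ(180) = 48, φ(181) = 180, φ(182) = 72, φ(183) = 120, φ(184) = 88, φ(185) = 144, φ(186) = 60, φ(187) = 160, φ(188) = 92, φ(189) = 108, φ(190) = 72, φ(191) = 190, φ(192) = 64, φ(193) = 192, φ(194) = 96, φ(195) = 96, φ(196) = 84, φ(197) = 196, φ(198) = 60. Summing all 198 values: 11954. (Average order: Σ_{n ≤ x} φ(n) ~ (3/π²) x². For x = 198, (3/π²)·198² ≈ 11916.59.)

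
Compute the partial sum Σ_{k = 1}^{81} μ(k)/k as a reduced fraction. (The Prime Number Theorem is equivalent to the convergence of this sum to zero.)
Σ μ(k)/k = -5419230422019661121772083237/214509651156044860526605636942

Values of μ(k) for 1 ≤ k ≤ 81: μ(1) = 1, μ(2) = -1, μ(3) = -1, μ(5) = -1, μ(6) = 1, μ(7) = -1, μ(10) = 1, μ(11) = -1, μ(13) = -1, μ(14) = 1, μ(15) = 1, μ(17) = -1, μ(19) = -1, μ(21) = 1, μ(22) = 1, μ(23) = -1, μ(26) = 1, μ(29) = -1, μ(30) = -1, μ(31) = -1, μ(33) = 1, μ(34) = 1, μ(35) = 1, μ(37) = -1, μ(38) = 1, μ(39) = 1, μ(41) = -1, μ(42) = -1, μ(43) = -1, μ(46) = 1, μ(47) = -1, μ(51) = 1, μ(53) = -1, μ(55) = 1, μ(57) = 1, μ(58) = 1, μ(59) = -1, μ(61) = -1, μ(62) = 1, μ(65) = 1, μ(66) = -1, μ(67) = -1, μ(69) = 1, μ(70) = -1, μ(71) = -1, μ(73) = -1, μ(74) = 1, μ(77) = 1, μ(78) = -1, μ(79) = -1, with μ = 0 on non-squarefree integers. Summing μ(k)/k for k where μ(k) ≠ 0 gives -5419230422019661121772083237/214509651156044860526605636942 ≈ -0.0253. (PNT ⟺ this sum → 0 as n → ∞.)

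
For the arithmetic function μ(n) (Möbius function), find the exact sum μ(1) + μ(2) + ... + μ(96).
Σ_{n ≤ 96} μ(n) = 2

Compute μ(n) for each 1 ≤ n ≤ 96: μ(1) = 1, μ(2) = -1, μ(3) = -1, μ(4) = 0, μ(5) = -1, μ(6) = 1, μ(7) = -1, μ(8) = 0, μ(9) = 0, μ(10) = 1, μ(11) = -1, μ(12) = 0, μ(13) = -1, μ(14) = 1, μ(15) = 1, μ(16) = 0, μ(17) = -1, μ(18) = 0, μ(19) = -1, μ(20) = 0, μ(21) = 1, μ(22) = 1, μ(23) = -1, μ(24) = 0, μ(25) = 0, μ(26) = 1, μ(27) = 0, μ(28) = 0, μ(29) = -1, μ(30) = -1, μ(31) = -1, μ(32) = 0, μ(33) = 1, μ(34) = 1, μ(35) = 1, μ(36) = 0, μ(37) = -1, μ(38) = 1, μ(39) = 1, μ(40) = 0, μ(41) = -1, μ(42) = -1, μ(43) = -1, μ(44) = 0, μ(45) = 0, μ(46) = 1, μ(47) = -1, μ(48) = 0, μ(49) = 0, μ(50) = 0, μ(51) = 1, μ(52) = 0, μ(53) = -1, μ(54) = 0, μ(55) = 1, μ(56) = 0, μ(57) = 1, μ(58) = 1, μ(59) = -1, μ(60) = 0, μ(61) = -1, μ(62) = 1, μ(63) = 0, μ(64) = 0, μ(65) = 1, μ(66) = -1, μ(67) = -1, μ(68) = 0, μ(69) = 1, μ(70) = -1, μ(71) = -1, μ(72) = 0, μ(73) = -1, μ(74) = 1, μ(75) = 0, μ(76) = 0, μ(77) = 1, μ(78) = -1, μ(79) = -1, μ(80) = 0, μ(81) = 0, μ(82) = 1, μ(83) = -1, μ(84) = 0, μ(85) = 1, μ(86) = 1, μ(87) = 1, μ(88) = 0, μ(89) = -1, μ(90) = 0, μ(91) = 1, μ(92) = 0, μ(93) = 1, μ(94) = 1, μ(95) = 1, μ(96) = 0. Summing all 96 values: 2. (Mertens function M(x) = Σ_{n ≤ x} μ(n); on average M(x) should be small (PNT ⟺ M(x) = o(x)).)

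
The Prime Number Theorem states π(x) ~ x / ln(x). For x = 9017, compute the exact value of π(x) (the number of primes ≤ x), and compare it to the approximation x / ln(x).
π(9017) = 1121;  x/ln(x) ≈ 990.13;  relative error ≈ 11.67%.

Directly count primes up to 9017: π(9017) = 1121. The PNT approximation gives 9017/ln(9017) ≈ 9017/9.10687 ≈ 990.13. Relative error (π(x) − x/ln(x)) / π(x) ≈ 11.67%; the approximation is known to undercount slightly (Li(x) is a better estimate).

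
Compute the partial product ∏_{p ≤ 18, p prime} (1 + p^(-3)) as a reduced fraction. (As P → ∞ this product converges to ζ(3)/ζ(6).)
∏ = 163156871808/138140663375

The primes p ≤ 18 are [2, 3, 5, 7, 11, 13, 17]. For each, (1 + 1/p^3) = (p^3 + 1)/p^3. Multiplying these fractions over p ∈ [2, 3, 5, 7, 11, 13, 17] gives 163156871808/138140663375. (In the limit P → ∞ this tends to ζ(3)/ζ(6).)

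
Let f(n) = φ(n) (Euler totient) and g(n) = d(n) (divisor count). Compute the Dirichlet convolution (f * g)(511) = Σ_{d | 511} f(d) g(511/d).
(φ * d)(511) = 592

Divisors of 511: [1, 7, 73, 511]. For each d | 511:
  d = 1: φ(1) · d(511/1) = 1 · 4 = 4
  d = 7: φ(7) · d(511/7) = 6 · 2 = 12
  d = 73: φ(73) · d(511/73) = 72 · 2 = 144
  d = 511: φ(511) · d(511/511) = 432 · 1 = 432
Summing: (φ * d)(511) = 4 + 12 + 144 + 432 = 592.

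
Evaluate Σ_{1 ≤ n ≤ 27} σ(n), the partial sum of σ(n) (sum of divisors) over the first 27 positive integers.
Σ_{n ≤ 27} σ(n) = 604

Compute σ(n) for each 1 ≤ n ≤ 27: σ(1) = 1, σ(2) = 3, σ(3) = 4, σ(4) = 7, σ(5) = 6, σ(6) = 12, σ(7) = 8, σ(8) = 15, σ(9) = 13, σ(10) = 18, σ(11) = 12, σ(12) = 28, σ(13) = 14, σ(14) = 24, σ(15) = 24, σ(16) = 31, σ(17) = 18, σ(18) = 39, σ(19) = 20, σ(20) = 42, σ(21) = 32, σ(22) = 36, σ(23) = 24, σ(24) = 60, σ(25) = 31, σ(26) = 42, σ(27) = 40. Summing all 27 values: 604. (Average order: Σ_{n ≤ x} σ(n) ~ (π²/12) x². For x = 27, (π²/12)·27² ≈ 599.58.)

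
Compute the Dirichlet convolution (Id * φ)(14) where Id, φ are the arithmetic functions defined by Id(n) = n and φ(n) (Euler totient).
(Id * φ)(14) = 39

Divisors of 14: [1, 2, 7, 14]. For each d | 14:
  d = 1: Id(1) · φ(14/1) = 1 · 6 = 6
  d = 2: Id(2) · φ(14/2) = 2 · 6 = 12
  d = 7: Id(7) · φ(14/7) = 7 · 1 = 7
  d = 14: Id(14) · φ(14/14) = 14 · 1 = 14
Summing: (Id * φ)(14) = 6 + 12 + 7 + 14 = 39.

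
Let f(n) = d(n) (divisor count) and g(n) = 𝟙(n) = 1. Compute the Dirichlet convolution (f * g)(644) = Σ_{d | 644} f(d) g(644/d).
(d * 𝟙)(644) = 54

Divisors of 644: [1, 2, 4, 7, 14, 23, 28, 46, 92, 161, 322, 644]. For each d | 644:
  d = 1: d(1) · 𝟙(644/1) = 1 · 1 = 1
  d = 2: d(2) · 𝟙(644/2) = 2 · 1 = 2
  d = 4: d(4) · 𝟙(644/4) = 3 · 1 = 3
  d = 7: d(7) · 𝟙(644/7) = 2 · 1 = 2
  d = 14: d(14) · 𝟙(644/14) = 4 · 1 = 4
  d = 23: d(23) · 𝟙(644/23) = 2 · 1 = 2
  d = 28: d(28) · 𝟙(644/28) = 6 · 1 = 6
  d = 46: d(46) · 𝟙(644/46) = 4 · 1 = 4
  d = 92: d(92) · 𝟙(644/92) = 6 · 1 = 6
  d = 161: d(161) · 𝟙(644/161) = 4 · 1 = 4
  d = 322: d(322) · 𝟙(644/322) = 8 · 1 = 8
  d = 644: d(644) · 𝟙(644/644) = 12 · 1 = 12
Summing: (d * 𝟙)(644) = 1 + 2 + 3 + 2 + 4 + 2 + 6 + 4 + 6 + 4 + 8 + 12 = 54.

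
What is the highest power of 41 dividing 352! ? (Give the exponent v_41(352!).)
v_41(352!) = 8

Legendre's formula: v_p(n!) = Σ_{k ≥ 1} ⌊n / p^k⌋. For p = 41, n = 352, the terms are:
  ⌊352/41^1⌋ = ⌊352/41⌋ = 8
(the next term ⌊352/41^2⌋ = 0, terminating the sum). Summing: v_41(352!) = 8 = 8.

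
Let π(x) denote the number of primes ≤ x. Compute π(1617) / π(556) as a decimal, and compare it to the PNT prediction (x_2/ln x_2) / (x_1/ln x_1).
π(1617)/π(556) = 255/101 ≈ 2.5248;  PNT prediction ≈ 2.4880.

π(556) = 101 and π(1617) = 255, so π(1617)/π(556) ≈ 2.5248. The PNT-predicted ratio is (1617/ln(1617)) / (556/ln(556)) ≈ 2.4880. The two agree to within a few percent, as expected.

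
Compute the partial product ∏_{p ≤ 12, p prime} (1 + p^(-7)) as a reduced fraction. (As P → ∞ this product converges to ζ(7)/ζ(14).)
∏ = 102398715604311407906/101557061298054140625

The primes p ≤ 12 are [2, 3, 5, 7, 11]. For each, (1 + 1/p^7) = (p^7 + 1)/p^7. Multiplying these fractions over p ∈ [2, 3, 5, 7, 11] gives 102398715604311407906/101557061298054140625. (In the limit P → ∞ this tends to ζ(7)/ζ(14).)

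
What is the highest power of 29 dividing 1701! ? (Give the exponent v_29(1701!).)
v_29(1701!) = 60

Legendre's formula: v_p(n!) = Σ_{k ≥ 1} ⌊n / p^k⌋. For p = 29, n = 1701, the terms are:
  ⌊1701/29^1⌋ = ⌊1701/29⌋ = 58
  ⌊1701/29^2⌋ = ⌊1701/841⌋ = 2
(the next term ⌊1701/29^3⌋ = 0, terminating the sum). Summing: v_29(1701!) = 58 + 2 = 60.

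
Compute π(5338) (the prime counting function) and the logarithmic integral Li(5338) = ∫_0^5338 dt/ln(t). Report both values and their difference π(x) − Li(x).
π(5338) = 706;  Li(5338) ≈ 723.81;  π(x) − Li(x) ≈ -17.81.

Direct count of primes ≤ 5338 gives π(5338) = 706. Numerical evaluation of the logarithmic integral gives Li(5338) ≈ 723.81. The difference π(x) − Li(x) ≈ -17.81 is typically negative for small/moderate x (Li(x) overestimates), though Littlewood's theorem shows this sign changes infinitely often.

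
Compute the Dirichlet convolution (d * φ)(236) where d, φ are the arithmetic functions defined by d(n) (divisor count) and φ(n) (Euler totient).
(d * φ)(236) = 420

Divisors of 236: [1, 2, 4, 59, 118, 236]. For each d | 236:
  d = 1: d(1) · φ(236/1) = 1 · 116 = 116
  d = 2: d(2) · φ(236/2) = 2 · 58 = 116
  d = 4: d(4) · φ(236/4) = 3 · 58 = 174
  d = 59: d(59) · φ(236/59) = 2 · 2 = 4
  d = 118: d(118) · φ(236/118) = 4 · 1 = 4
  d = 236: d(236) · φ(236/236) = 6 · 1 = 6
Summing: (d * φ)(236) = 116 + 116 + 174 + 4 + 4 + 6 = 420.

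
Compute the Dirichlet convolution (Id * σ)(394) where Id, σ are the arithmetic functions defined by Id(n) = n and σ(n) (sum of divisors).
(Id * σ)(394) = 1975

Divisors of 394: [1, 2, 197, 394]. For each d | 394:
  d = 1: Id(1) · σ(394/1) = 1 · 594 = 594
  d = 2: Id(2) · σ(394/2) = 2 · 198 = 396
  d = 197: Id(197) · σ(394/197) = 197 · 3 = 591
  d = 394: Id(394) · σ(394/394) = 394 · 1 = 394
Summing: (Id * σ)(394) = 594 + 396 + 591 + 394 = 1975.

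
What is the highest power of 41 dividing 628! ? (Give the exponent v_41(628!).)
v_41(628!) = 15

Legendre's formula: v_p(n!) = Σ_{k ≥ 1} ⌊n / p^k⌋. For p = 41, n = 628, the terms are:
  ⌊628/41^1⌋ = ⌊628/41⌋ = 15
(the next term ⌊628/41^2⌋ = 0, terminating the sum). Summing: v_41(628!) = 15 = 15.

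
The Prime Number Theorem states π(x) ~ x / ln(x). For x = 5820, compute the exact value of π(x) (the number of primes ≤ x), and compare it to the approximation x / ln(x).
π(5820) = 763;  x/ln(x) ≈ 671.35;  relative error ≈ 12.01%.

Directly count primes up to 5820: π(5820) = 763. The PNT approximation gives 5820/ln(5820) ≈ 5820/8.66906 ≈ 671.35. Relative error (π(x) − x/ln(x)) / π(x) ≈ 12.01%; the approximation is known to undercount slightly (Li(x) is a better estimate).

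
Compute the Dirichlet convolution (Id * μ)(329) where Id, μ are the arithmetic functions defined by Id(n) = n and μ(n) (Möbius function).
(Id * μ)(329) = 276

Divisors of 329: [1, 7, 47, 329]. For each d | 329:
  d = 1: Id(1) · μ(329/1) = 1 · 1 = 1
  d = 7: Id(7) · μ(329/7) = 7 · -1 = -7
  d = 47: Id(47) · μ(329/47) = 47 · -1 = -47
  d = 329: Id(329) · μ(329/329) = 329 · 1 = 329
Summing: (Id * μ)(329) = 1 + -7 + -47 + 329 = 276.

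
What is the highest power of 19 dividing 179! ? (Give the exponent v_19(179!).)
v_19(179!) = 9

Legendre's formula: v_p(n!) = Σ_{k ≥ 1} ⌊n / p^k⌋. For p = 19, n = 179, the terms are:
  ⌊179/19^1⌋ = ⌊179/19⌋ = 9
(the next term ⌊179/19^2⌋ = 0, terminating the sum). Summing: v_19(179!) = 9 = 9.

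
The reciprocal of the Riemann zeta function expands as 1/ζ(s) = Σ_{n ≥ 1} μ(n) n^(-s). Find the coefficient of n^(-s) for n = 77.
μ(77) = 1

Factor n = 77 = 7 · 11. μ(n) = 0 if any exponent ≥ 2 (not squarefree); otherwise μ(n) = (−1)^{ω(n)} where ω(n) is the number of distinct prime factors. Applying: μ(77) = 1.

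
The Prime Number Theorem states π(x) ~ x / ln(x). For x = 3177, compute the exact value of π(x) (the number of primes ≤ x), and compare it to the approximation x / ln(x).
π(3177) = 449;  x/ln(x) ≈ 393.99;  relative error ≈ 12.25%.

Directly count primes up to 3177: π(3177) = 449. The PNT approximation gives 3177/ln(3177) ≈ 3177/8.06369 ≈ 393.99. Relative error (π(x) − x/ln(x)) / π(x) ≈ 12.25%; the approximation is known to undercount slightly (Li(x) is a better estimate).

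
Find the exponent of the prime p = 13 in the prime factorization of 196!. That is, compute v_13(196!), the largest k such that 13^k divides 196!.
v_13(196!) = 16

Legendre's formula: v_p(n!) = Σ_{k ≥ 1} ⌊n / p^k⌋. For p = 13, n = 196, the terms are:
  ⌊196/13^1⌋ = ⌊196/13⌋ = 15
  ⌊196/13^2⌋ = ⌊196/169⌋ = 1
(the next term ⌊196/13^3⌋ = 0, terminating the sum). Summing: v_13(196!) = 15 + 1 = 16.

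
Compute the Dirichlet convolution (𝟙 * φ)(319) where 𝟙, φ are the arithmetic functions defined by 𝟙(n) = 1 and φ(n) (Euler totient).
(𝟙 * φ)(319) = 319

Divisors of 319: [1, 11, 29, 319]. For each d | 319:
  d = 1: 𝟙(1) · φ(319/1) = 1 · 280 = 280
  d = 11: 𝟙(11) · φ(319/11) = 1 · 28 = 28
  d = 29: 𝟙(29) · φ(319/29) = 1 · 10 = 10
  d = 319: 𝟙(319) · φ(319/319) = 1 · 1 = 1
Summing: (𝟙 * φ)(319) = 280 + 28 + 10 + 1 = 319.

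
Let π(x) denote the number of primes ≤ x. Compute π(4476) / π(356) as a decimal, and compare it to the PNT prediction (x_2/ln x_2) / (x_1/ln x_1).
π(4476)/π(356) = 607/71 ≈ 8.5493;  PNT prediction ≈ 8.7868.

π(356) = 71 and π(4476) = 607, so π(4476)/π(356) ≈ 8.5493. The PNT-predicted ratio is (4476/ln(4476)) / (356/ln(356)) ≈ 8.7868. The two agree to within a few percent, as expected.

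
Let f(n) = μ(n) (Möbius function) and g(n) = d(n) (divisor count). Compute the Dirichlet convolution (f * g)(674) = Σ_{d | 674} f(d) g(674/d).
(μ * d)(674) = 1

Divisors of 674: [1, 2, 337, 674]. For each d | 674:
  d = 1: μ(1) · d(674/1) = 1 · 4 = 4
  d = 2: μ(2) · d(674/2) = -1 · 2 = -2
  d = 337: μ(337) · d(674/337) = -1 · 2 = -2
  d = 674: μ(674) · d(674/674) = 1 · 1 = 1
Summing: (μ * d)(674) = 4 + -2 + -2 + 1 = 1.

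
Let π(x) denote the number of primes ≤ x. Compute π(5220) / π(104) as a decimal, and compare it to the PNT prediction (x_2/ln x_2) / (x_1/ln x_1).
π(5220)/π(104) = 693/27 ≈ 25.6667;  PNT prediction ≈ 27.2320.

π(104) = 27 and π(5220) = 693, so π(5220)/π(104) ≈ 25.6667. The PNT-predicted ratio is (5220/ln(5220)) / (104/ln(104)) ≈ 27.2320. The two agree to within a few percent, as expected.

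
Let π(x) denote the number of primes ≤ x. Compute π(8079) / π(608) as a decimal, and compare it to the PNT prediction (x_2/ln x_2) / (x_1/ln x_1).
π(8079)/π(608) = 1014/111 ≈ 9.1351;  PNT prediction ≈ 9.4673.

π(608) = 111 and π(8079) = 1014, so π(8079)/π(608) ≈ 9.1351. The PNT-predicted ratio is (8079/ln(8079)) / (608/ln(608)) ≈ 9.4673. The two agree to within a few percent, as expected.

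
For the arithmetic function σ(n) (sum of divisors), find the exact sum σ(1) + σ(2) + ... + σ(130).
Σ_{n ≤ 130} σ(n) = 13963

Compute σ(n) for each 1 ≤ n ≤ 130: σ(1) = 1, σ(2) = 3, σ(3) = 4, σ(4) = 7, σ(5) = 6, σ(6) = 12, σ(7) = 8, σ(8) = 15, σ(9) = 13, σ(10) = 18, σ(11) = 12, σ(12) = 28, σ(13) = 14, σ(14) = 24, σ(15) = 24, σ(16) = 31, σ(17) = 18, σ(18) = 39, σ(19) = 20, σ(20) = 42, σ(21) = 32, σ(22) = 36, σ(23) = 24, σ(24) = 60, σ(25) = 31, σ(26) = 42, σ(27) = 40, σ(28) = 56, σ(29) = 30, σ(30) = 72, σ(31) = 32, σ(32) = 63, σ(33) = 48, σ(34) = 54, σ(35) = 48, σ(36) = 91, σ(37) = 38, σ(38) = 60, σ(39) = 56, σ(40) = 90, σ(41) = 42, σ(42) = 96, σ(43) = 44, σ(44) = 84, σ(45) = 78, σ(46) = 72, σ(47) = 48, σ(48) = 124, σ(49) = 57, σ(50) = 93, σ(51) = 72, σ(52) = 98, σ(53) = 54, σ(54) = 120, σ(55) = 72, σ(56) = 120, σ(57) = 80, σ(58) = 90, σ(59) = 60, σ(60) = 168, σ(61) = 62, σ(62) = 96, σ(63) = 104, σ(64) = 127, σ(65) = 84, σ(66) = 144, σ(67) = 68, σ(68) = 126, σ(69) = 96, σ(70) = 144, σ(71) = 72, σ(72) = 195, σ(73) = 74, σ(74) = 114, σ(75) = 124, σ(76) = 140, σ(77) = 96, σ(78) = 168, σ(79) = 80, σ(80) = 186, σ(81) = 121, σ(82) = 126, σ(83) = 84, σ(84) = 224, σ(85) = 108, σ(86) = 132, σ(87) = 120, σ(88) = 180, σ(89) = 90, σ(90) = 234, σ(91) = 112, σ(92) = 168, σ(93) = 128, σ(94) = 144, σ(95) = 120, σ(96) = 252, σ(97) = 98, σ(98) = 171, σ(99) = 156, σ(100) = 217, σ(101) = 102, σ(102) = 216, σ(103) = 104, σ(104) = 210, σ(105) = 192, σ(106) = 162, σ(107) = 108, σ(108) = 280, σ(109) = 110, σ(110) = 216, σ(111) = 152, σ(112) = 248, σ(113) = 114, σ(114) = 240, σ(115) = 144, σ(116) = 210, σ(117) = 182, σ(118) = 180, σ(119) = 144, σ(120) = 360, σ(121) = 133, σ(122) = 186, σ(123) = 168, σ(124) = 224, σ(125) = 156, σ(126) = 312, σ(127) = 128, σ(128) = 255, σ(129) = 176, σ(130) = 252. Summing all 130 values: 13963. (Average order: Σ_{n ≤ x} σ(n) ~ (π²/12) x². For x = 130, (π²/12)·130² ≈ 13899.69.)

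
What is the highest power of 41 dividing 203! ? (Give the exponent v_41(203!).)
v_41(203!) = 4

Legendre's formula: v_p(n!) = Σ_{k ≥ 1} ⌊n / p^k⌋. For p = 41, n = 203, the terms are:
  ⌊203/41^1⌋ = ⌊203/41⌋ = 4
(the next term ⌊203/41^2⌋ = 0, terminating the sum). Summing: v_41(203!) = 4 = 4.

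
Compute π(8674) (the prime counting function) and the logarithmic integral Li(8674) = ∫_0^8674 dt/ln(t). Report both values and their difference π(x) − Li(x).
π(8674) = 1079;  Li(8674) ≈ 1101.07;  π(x) − Li(x) ≈ -22.07.

Direct count of primes ≤ 8674 gives π(8674) = 1079. Numerical evaluation of the logarithmic integral gives Li(8674) ≈ 1101.07. The difference π(x) − Li(x) ≈ -22.07 is typically negative for small/moderate x (Li(x) overestimates), though Littlewood's theorem shows this sign changes infinitely often.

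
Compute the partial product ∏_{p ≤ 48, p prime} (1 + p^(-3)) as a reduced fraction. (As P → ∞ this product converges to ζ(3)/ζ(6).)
∏ = 8015182591485824614015950466842624/6783810016842653083409665472454505

The primes p ≤ 48 are [2, 3, 5, 7, 11, 13, 17, 19, 23, 29, 31, 37, 41, 43, 47]. For each, (1 + 1/p^3) = (p^3 + 1)/p^3. Multiplying these fractions over p ∈ [2, 3, 5, 7, 11, 13, 17, 19, 23, 29, 31, 37, 41, 43, 47] gives 8015182591485824614015950466842624/6783810016842653083409665472454505. (In the limit P → ∞ this tends to ζ(3)/ζ(6).)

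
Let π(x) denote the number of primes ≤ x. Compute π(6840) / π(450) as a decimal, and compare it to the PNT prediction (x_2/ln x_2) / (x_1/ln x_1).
π(6840)/π(450) = 880/87 ≈ 10.1149;  PNT prediction ≈ 10.5158.

π(450) = 87 and π(6840) = 880, so π(6840)/π(450) ≈ 10.1149. The PNT-predicted ratio is (6840/ln(6840)) / (450/ln(450)) ≈ 10.5158. The two agree to within a few percent, as expected.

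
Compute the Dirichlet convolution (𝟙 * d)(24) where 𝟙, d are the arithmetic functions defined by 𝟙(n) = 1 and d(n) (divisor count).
(𝟙 * d)(24) = 30

Divisors of 24: [1, 2, 3, 4, 6, 8, 12, 24]. For each d | 24:
  d = 1: 𝟙(1) · d(24/1) = 1 · 8 = 8
  d = 2: 𝟙(2) · d(24/2) = 1 · 6 = 6
  d = 3: 𝟙(3) · d(24/3) = 1 · 4 = 4
  d = 4: 𝟙(4) · d(24/4) = 1 · 4 = 4
  d = 6: 𝟙(6) · d(24/6) = 1 · 3 = 3
  d = 8: 𝟙(8) · d(24/8) = 1 · 2 = 2
  d = 12: 𝟙(12) · d(24/12) = 1 · 2 = 2
  d = 24: 𝟙(24) · d(24/24) = 1 · 1 = 1
Summing: (𝟙 * d)(24) = 8 + 6 + 4 + 4 + 3 + 2 + 2 + 1 = 30.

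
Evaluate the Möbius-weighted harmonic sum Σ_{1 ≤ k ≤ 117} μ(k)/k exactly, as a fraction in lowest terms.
Σ μ(k)/k = -11695632086357284237991577642263648122717789/451572209148822968402074375593480892761066957

Values of μ(k) for 1 ≤ k ≤ 117: μ(1) = 1, μ(2) = -1, μ(3) = -1, μ(5) = -1, μ(6) = 1, μ(7) = -1, μ(10) = 1, μ(11) = -1, μ(13) = -1, μ(14) = 1, μ(15) = 1, μ(17) = -1, μ(19) = -1, μ(21) = 1, μ(22) = 1, μ(23) = -1, μ(26) = 1, μ(29) = -1, μ(30) = -1, μ(31) = -1, μ(33) = 1, μ(34) = 1, μ(35) = 1, μ(37) = -1, μ(38) = 1, μ(39) = 1, μ(41) = -1, μ(42) = -1, μ(43) = -1, μ(46) = 1, μ(47) = -1, μ(51) = 1, μ(53) = -1, μ(55) = 1, μ(57) = 1, μ(58) = 1, μ(59) = -1, μ(61) = -1, μ(62) = 1, μ(65) = 1, μ(66) = -1, μ(67) = -1, μ(69) = 1, μ(70) = -1, μ(71) = -1, μ(73) = -1, μ(74) = 1, μ(77) = 1, μ(78) = -1, μ(79) = -1, μ(82) = 1, μ(83) = -1, μ(85) = 1, μ(86) = 1, μ(87) = 1, μ(89) = -1, μ(91) = 1, μ(93) = 1, μ(94) = 1, μ(95) = 1, μ(97) = -1, μ(101) = -1, μ(102) = -1, μ(103) = -1, μ(105) = -1, μ(106) = 1, μ(107) = -1, μ(109) = -1, μ(110) = -1, μ(111) = 1, μ(113) = -1, μ(114) = -1, μ(115) = 1, with μ = 0 on non-squarefree integers. Summing μ(k)/k for k where μ(k) ≠ 0 gives -11695632086357284237991577642263648122717789/451572209148822968402074375593480892761066957 ≈ -0.0259. (PNT ⟺ this sum → 0 as n → ∞.)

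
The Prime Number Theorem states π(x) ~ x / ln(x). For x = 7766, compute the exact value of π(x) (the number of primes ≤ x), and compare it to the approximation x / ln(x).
π(7766) = 985;  x/ln(x) ≈ 866.98;  relative error ≈ 11.98%.

Directly count primes up to 7766: π(7766) = 985. The PNT approximation gives 7766/ln(7766) ≈ 7766/8.95751 ≈ 866.98. Relative error (π(x) − x/ln(x)) / π(x) ≈ 11.98%; the approximation is known to undercount slightly (Li(x) is a better estimate).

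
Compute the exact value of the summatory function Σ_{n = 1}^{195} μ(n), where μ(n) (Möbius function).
Σ_{n ≤ 195} μ(n) = -6

Compute μ(n) for each 1 ≤ n ≤ 195: μ(1) = 1, μ(2) = -1, μ(3) = -1, μ(4) = 0, μ(5) = -1, μ(6) = 1, μ(7) = -1, μ(8) = 0, μ(9) = 0, μ(10) = 1, μ(11) = -1, μ(12) = 0, μ(13) = -1, μ(14) = 1, μ(15) = 1, μ(16) = 0, μ(17) = -1, μ(18) = 0, μ(19) = -1, μ(20) = 0, μ(21) = 1, μ(22) = 1, μ(23) = -1, μ(24) = 0, μ(25) = 0, μ(26) = 1, μ(27) = 0, μ(28) = 0, μ(29) = -1, μ(30) = -1, μ(31) = -1, μ(32) = 0, μ(33) = 1, μ(34) = 1, μ(35) = 1, μ(36) = 0, μ(37) = -1, μ(38) = 1, μ(39) = 1, μ(40) = 0, μ(41) = -1, μ(42) = -1, μ(43) = -1, μ(44) = 0, μ(45) = 0, μ(46) = 1, μ(47) = -1, μ(48) = 0, μ(49) = 0, μ(50) = 0, μ(51) = 1, μ(52) = 0, μ(53) = -1, μ(54) = 0, μ(55) = 1, μ(56) = 0, μ(57) = 1, μ(58) = 1, μ(59) = -1, μ(60) = 0, μ(61) = -1, μ(62) = 1, μ(63) = 0, μ(64) = 0, μ(65) = 1, μ(66) = -1, μ(67) = -1, μ(68) = 0, μ(69) = 1, μ(70) = -1, μ(71) = -1, μ(72) = 0, μ(73) = -1, μ(74) = 1, μ(75) = 0, μ(76) = 0, μ(77) = 1, μ(78) = -1, μ(79) = -1, μ(80) = 0, μ(81) = 0, μ(82) = 1, μ(83) = -1, μ(84) = 0, μ(85) = 1, μ(86) = 1, μ(87) = 1, μ(88) = 0, μ(89) = -1, μ(90) = 0, μ(91) = 1, μ(92) = 0, μ(93) = 1, μ(94) = 1, μ(95) = 1, μ(96) = 0, μ(97) = -1, μ(98) = 0, μ(99) = 0, μ(100) = 0, μ(101) = -1, μ(102) = -1, μ(103) = -1, μ(104) = 0, μ(105) = -1, μ(106) = 1, μ(107) = -1, μ(108) = 0, μ(109) = -1, μ(110) = -1, μ(111) = 1, μ(112) = 0, μ(113) = -1, μ(114) = -1, μ(115) = 1, μ(116) = 0, μ(117) = 0, μ(118) = 1, μ(119) = 1, μ(120) = 0, μ(121) = 0, μ(122) = 1, μ(123) = 1, μ(124) = 0, μ(125) = 0, μ(126) = 0, μ(127) = -1, μ(128) = 0, μ(129) = 1, μ(130) = -1, μ(131) = -1, μ(132) = 0, μ(133) = 1, μ(134) = 1, μ(135) = 0, μ(136) = 0, μ(137) = -1, μ(138) = -1, μ(139) = -1, μ(140) = 0, μ(141) = 1, μ(142) = 1, μ(143) = 1, μ(144) = 0, μ(145) = 1, μ(146) = 1, μ(147) = 0, μ(148) = 0, μ(149) = -1, μ(150) = 0, μ(151) = -1, μ(152) = 0, μ(153) = 0, μ(154) = -1, μ(155) = 1, μ(156) = 0, μ(157) = -1, μ(158) = 1, μ(159) = 1, μ(160) = 0, μ(161) = 1, μ(162) = 0, μ(163) = -1, μ(164) = 0, μ(165) = -1, μ(166) = 1, μ(167) = -1, μ(168) = 0, μ(169) = 0, μ(170) = -1, μ(171) = 0, μ(172) = 0, μ(173) = -1, μ(174) = -1, μ(175) = 0, μ(176) = 0, μ(177) = 1, μ(178) = 1, μ(179) = -1, μ(180) = 0, μ(181) = -1, μ(182) = -1, μ(183) = 1, μ(184) = 0, μ(185) = 1, μ(186) = -1, μ(187) = 1, μ(188) = 0, μ(189) = 0, μ(190) = -1, μ(191) = -1, μ(192) = 0, μ(193) = -1, μ(194) = 1, μ(195) = -1. Summing all 195 values: -6. (Mertens function M(x) = Σ_{n ≤ x} μ(n); on average M(x) should be small (PNT ⟺ M(x) = o(x)).)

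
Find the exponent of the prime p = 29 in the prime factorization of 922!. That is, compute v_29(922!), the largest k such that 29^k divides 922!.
v_29(922!) = 32

Legendre's formula: v_p(n!) = Σ_{k ≥ 1} ⌊n / p^k⌋. For p = 29, n = 922, the terms are:
  ⌊922/29^1⌋ = ⌊922/29⌋ = 31
  ⌊922/29^2⌋ = ⌊922/841⌋ = 1
(the next term ⌊922/29^3⌋ = 0, terminating the sum). Summing: v_29(922!) = 31 + 1 = 32.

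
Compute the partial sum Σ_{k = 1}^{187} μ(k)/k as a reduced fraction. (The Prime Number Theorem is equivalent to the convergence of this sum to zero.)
Σ μ(k)/k = -27041902300620416603296223594221152327628829604011718275600551594065857/5397346292805549782720214077673687806275517530364350655459511599582614290

Values of μ(k) for 1 ≤ k ≤ 187: μ(1) = 1, μ(2) = -1, μ(3) = -1, μ(5) = -1, μ(6) = 1, μ(7) = -1, μ(10) = 1, μ(11) = -1, μ(13) = -1, μ(14) = 1, μ(15) = 1, μ(17) = -1, μ(19) = -1, μ(21) = 1, μ(22) = 1, μ(23) = -1, μ(26) = 1, μ(29) = -1, μ(30) = -1, μ(31) = -1, μ(33) = 1, μ(34) = 1, μ(35) = 1, μ(37) = -1, μ(38) = 1, μ(39) = 1, μ(41) = -1, μ(42) = -1, μ(43) = -1, μ(46) = 1, μ(47) = -1, μ(51) = 1, μ(53) = -1, μ(55) = 1, μ(57) = 1, μ(58) = 1, μ(59) = -1, μ(61) = -1, μ(62) = 1, μ(65) = 1, μ(66) = -1, μ(67) = -1, μ(69) = 1, μ(70) = -1, μ(71) = -1, μ(73) = -1, μ(74) = 1, μ(77) = 1, μ(78) = -1, μ(79) = -1, μ(82) = 1, μ(83) = -1, μ(85) = 1, μ(86) = 1, μ(87) = 1, μ(89) = -1, μ(91) = 1, μ(93) = 1, μ(94) = 1, μ(95) = 1, μ(97) = -1, μ(101) = -1, μ(102) = -1, μ(103) = -1, μ(105) = -1, μ(106) = 1, μ(107) = -1, μ(109) = -1, μ(110) = -1, μ(111) = 1, μ(113) = -1, μ(114) = -1, μ(115) = 1, μ(118) = 1, μ(119) = 1, μ(122) = 1, μ(123) = 1, μ(127) = -1, μ(129) = 1, μ(130) = -1, μ(131) = -1, μ(133) = 1, μ(134) = 1, μ(137) = -1, μ(138) = -1, μ(139) = -1, μ(141) = 1, μ(142) = 1, μ(143) = 1, μ(145) = 1, μ(146) = 1, μ(149) = -1, μ(151) = -1, μ(154) = -1, μ(155) = 1, μ(157) = -1, μ(158) = 1, μ(159) = 1, μ(161) = 1, μ(163) = -1, μ(165) = -1, μ(166) = 1, μ(167) = -1, μ(170) = -1, μ(173) = -1, μ(174) = -1, μ(177) = 1, μ(178) = 1, μ(179) = -1, μ(181) = -1, μ(182) = -1, μ(183) = 1, μ(185) = 1, μ(186) = -1, μ(187) = 1, with μ = 0 on non-squarefree integers. Summing μ(k)/k for k where μ(k) ≠ 0 gives -27041902300620416603296223594221152327628829604011718275600551594065857/5397346292805549782720214077673687806275517530364350655459511599582614290 ≈ -0.0050. (PNT ⟺ this sum → 0 as n → ∞.)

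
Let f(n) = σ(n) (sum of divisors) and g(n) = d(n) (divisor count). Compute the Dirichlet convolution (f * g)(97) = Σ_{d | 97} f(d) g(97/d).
(σ * d)(97) = 100

Divisors of 97: [1, 97]. For each d | 97:
  d = 1: σ(1) · d(97/1) = 1 · 2 = 2
  d = 97: σ(97) · d(97/97) = 98 · 1 = 98
Summing: (σ * d)(97) = 2 + 98 = 100.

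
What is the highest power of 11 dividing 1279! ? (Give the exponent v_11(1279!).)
v_11(1279!) = 126

Legendre's formula: v_p(n!) = Σ_{k ≥ 1} ⌊n / p^k⌋. For p = 11, n = 1279, the terms are:
  ⌊1279/11^1⌋ = ⌊1279/11⌋ = 116
  ⌊1279/11^2⌋ = ⌊1279/121⌋ = 10
(the next term ⌊1279/11^3⌋ = 0, terminating the sum). Summing: v_11(1279!) = 116 + 10 = 126.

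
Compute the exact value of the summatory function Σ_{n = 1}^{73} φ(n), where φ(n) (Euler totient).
Σ_{n ≤ 73} φ(n) = 1660

Compute φ(n) for each 1 ≤ n ≤ 73: φ(1) = 1, φ(2) = 1, φ(3) = 2, φ(4) = 2, φ(5) = 4, φ(6) = 2, φ(7) = 6, φ(8) = 4, φ(9) = 6, φ(10) = 4, φ(11) = 10, φ(12) = 4, φ(13) = 12, φ(14) = 6, φ(15) = 8, φ(16) = 8, φ(17) = 16, φ(18) = 6, φ(19) = 18, φ(20) = 8, φ(21) = 12, φ(22) = 10, φ(23) = 22, φ(24) = 8, φ(25) = 20, φ(26) = 12, φ(27) = 18, φ(28) = 12, φ(29) = 28, φ(30) = 8, φ(31) = 30, φ(32) = 16, φ(33) = 20, φ(34) = 16, φ(35) = 24, φ(36) = 12, φ(37) = 36, φ(38) = 18, φ(39) = 24, φ(40) = 16, φ(41) = 40, φ(42) = 12, φ(43) = 42, φ(44) = 20, φ(45) = 24, φ(46) = 22, φ(47) = 46, φ(48) = 16, φ(49) = 42, φ(50) = 20, φ(51) = 32, φ(52) = 24, φ(53) = 52, φ(54) = 18, φ(55) = 40, φ(56) = 24, φ(57) = 36, φ(58) = 28, φ(59) = 58, φ(60) = 16, φ(61) = 60, φ(62) = 30, φ(63) = 36, φ(64) = 32, φ(65) = 48, φ(66) = 20, φ(67) = 66, φ(68) = 32, φ(69) = 44, φ(70) = 24, φ(71) = 70, φ(72) = 24, φ(73) = 72. Summing all 73 values: 1660. (Average order: Σ_{n ≤ x} φ(n) ~ (3/π²) x². For x = 73, (3/π²)·73² ≈ 1619.82.)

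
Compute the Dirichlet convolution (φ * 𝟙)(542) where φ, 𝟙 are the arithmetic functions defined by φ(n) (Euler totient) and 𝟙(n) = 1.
(φ * 𝟙)(542) = 542

Divisors of 542: [1, 2, 271, 542]. For each d | 542:
  d = 1: φ(1) · 𝟙(542/1) = 1 · 1 = 1
  d = 2: φ(2) · 𝟙(542/2) = 1 · 1 = 1
  d = 271: φ(271) · 𝟙(542/271) = 270 · 1 = 270
  d = 542: φ(542) · 𝟙(542/542) = 270 · 1 = 270
Summing: (φ * 𝟙)(542) = 1 + 1 + 270 + 270 = 542.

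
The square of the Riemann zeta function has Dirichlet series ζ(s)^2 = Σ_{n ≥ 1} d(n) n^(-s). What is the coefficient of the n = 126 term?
d(126) = 12

ζ(s)^2 = (Σ 1/m^s)(Σ 1/k^s). The coefficient of 1/n^s in the product is the number of ordered pairs (m, k) with mk = n, which equals d(n). For n = 126, divisors are [1, 2, 3, 6, 7, 9, 14, 18, 21, 42, 63, 126], so d(126) = 12.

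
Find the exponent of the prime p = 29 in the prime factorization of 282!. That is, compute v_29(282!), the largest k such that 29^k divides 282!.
v_29(282!) = 9

Legendre's formula: v_p(n!) = Σ_{k ≥ 1} ⌊n / p^k⌋. For p = 29, n = 282, the terms are:
  ⌊282/29^1⌋ = ⌊282/29⌋ = 9
(the next term ⌊282/29^2⌋ = 0, terminating the sum). Summing: v_29(282!) = 9 = 9.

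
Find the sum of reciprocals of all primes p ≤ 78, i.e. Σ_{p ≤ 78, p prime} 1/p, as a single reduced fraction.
Σ 1/p = 71544353681891529224514036059/40729680599249024150621323470

π(78) = 21, so the primes ≤ 78 are [2, 3, 5, 7, 11, 13, 17, 19, 23, 29, 31, 37, 41, 43, 47, 53, 59, 61, 67, 71, 73]. Summing 1/p over these primes: 71544353681891529224514036059/40729680599249024150621323470 ≈ 1.7566. Mertens estimate ln ln(78) + 0.2615 ≈ 1.7332.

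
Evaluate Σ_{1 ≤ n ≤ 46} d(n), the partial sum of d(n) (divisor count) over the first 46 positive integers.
Σ_{n ≤ 46} d(n) = 186

Compute d(n) for each 1 ≤ n ≤ 46: d(1) = 1, d(2) = 2, d(3) = 2, d(4) = 3, d(5) = 2, d(6) = 4, d(7) = 2, d(8) = 4, d(9) = 3, d(10) = 4, d(11) = 2, d(12) = 6, d(13) = 2, d(14) = 4, d(15) = 4, d(16) = 5, d(17) = 2, d(18) = 6, d(19) = 2, d(20) = 6, d(21) = 4, d(22) = 4, d(23) = 2, d(24) = 8, d(25) = 3, d(26) = 4, d(27) = 4, d(28) = 6, d(29) = 2, d(30) = 8, d(31) = 2, d(32) = 6, d(33) = 4, d(34) = 4, d(35) = 4, d(36) = 9, d(37) = 2, d(38) = 4, d(39) = 4, d(40) = 8, d(41) = 2, d(42) = 8, d(43) = 2, d(44) = 6, d(45) = 6, d(46) = 4. Summing all 46 values: 186. (Dirichlet's divisor formula: Σ_{n ≤ x} d(n) = x ln(x) + (2γ − 1) x + O(√x). For x = 46, the asymptotic estimate is ≈ 183.22.)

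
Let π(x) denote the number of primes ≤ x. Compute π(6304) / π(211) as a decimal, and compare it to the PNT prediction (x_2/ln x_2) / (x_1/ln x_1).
π(6304)/π(211) = 820/47 ≈ 17.4468;  PNT prediction ≈ 18.2761.

π(211) = 47 and π(6304) = 820, so π(6304)/π(211) ≈ 17.4468. The PNT-predicted ratio is (6304/ln(6304)) / (211/ln(211)) ≈ 18.2761. The two agree to within a few percent, as expected.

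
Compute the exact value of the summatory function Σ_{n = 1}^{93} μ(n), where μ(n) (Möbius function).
Σ_{n ≤ 93} μ(n) = 0

Compute μ(n) for each 1 ≤ n ≤ 93: μ(1) = 1, μ(2) = -1, μ(3) = -1, μ(4) = 0, μ(5) = -1, μ(6) = 1, μ(7) = -1, μ(8) = 0, μ(9) = 0, μ(10) = 1, μ(11) = -1, μ(12) = 0, μ(13) = -1, μ(14) = 1, μ(15) = 1, μ(16) = 0, μ(17) = -1, μ(18) = 0, μ(19) = -1, μ(20) = 0, μ(21) = 1, μ(22) = 1, μ(23) = -1, μ(24) = 0, μ(25) = 0, μ(26) = 1, μ(27) = 0, μ(28) = 0, μ(29) = -1, μ(30) = -1, μ(31) = -1, μ(32) = 0, μ(33) = 1, μ(34) = 1, μ(35) = 1, μ(36) = 0, μ(37) = -1, μ(38) = 1, μ(39) = 1, μ(40) = 0, μ(41) = -1, μ(42) = -1, μ(43) = -1, μ(44) = 0, μ(45) = 0, μ(46) = 1, μ(47) = -1, μ(48) = 0, μ(49) = 0, μ(50) = 0, μ(51) = 1, μ(52) = 0, μ(53) = -1, μ(54) = 0, μ(55) = 1, μ(56) = 0, μ(57) = 1, μ(58) = 1, μ(59) = -1, μ(60) = 0, μ(61) = -1, μ(62) = 1, μ(63) = 0, μ(64) = 0, μ(65) = 1, μ(66) = -1, μ(67) = -1, μ(68) = 0, μ(69) = 1, μ(70) = -1, μ(71) = -1, μ(72) = 0, μ(73) = -1, μ(74) = 1, μ(75) = 0, μ(76) = 0, μ(77) = 1, μ(78) = -1, μ(79) = -1, μ(80) = 0, μ(81) = 0, μ(82) = 1, μ(83) = -1, μ(84) = 0, μ(85) = 1, μ(86) = 1, μ(87) = 1, μ(88) = 0, μ(89) = -1, μ(90) = 0, μ(91) = 1, μ(92) = 0, μ(93) = 1. Summing all 93 values: 0. (Mertens function M(x) = Σ_{n ≤ x} μ(n); on average M(x) should be small (PNT ⟺ M(x) = o(x)).)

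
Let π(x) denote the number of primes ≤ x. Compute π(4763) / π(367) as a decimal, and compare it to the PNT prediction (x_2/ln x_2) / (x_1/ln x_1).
π(4763)/π(367) = 641/73 ≈ 8.7808;  PNT prediction ≈ 9.0500.

π(367) = 73 and π(4763) = 641, so π(4763)/π(367) ≈ 8.7808. The PNT-predicted ratio is (4763/ln(4763)) / (367/ln(367)) ≈ 9.0500. The two agree to within a few percent, as expected.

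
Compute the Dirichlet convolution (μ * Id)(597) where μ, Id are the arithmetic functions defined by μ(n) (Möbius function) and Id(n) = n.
(μ * Id)(597) = 396

Divisors of 597: [1, 3, 199, 597]. For each d | 597:
  d = 1: μ(1) · Id(597/1) = 1 · 597 = 597
  d = 3: μ(3) · Id(597/3) = -1 · 199 = -199
  d = 199: μ(199) · Id(597/199) = -1 · 3 = -3
  d = 597: μ(597) · Id(597/597) = 1 · 1 = 1
Summing: (μ * Id)(597) = 597 + -199 + -3 + 1 = 396.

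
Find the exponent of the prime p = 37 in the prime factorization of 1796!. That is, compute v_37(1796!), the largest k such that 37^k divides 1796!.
v_37(1796!) = 49

Legendre's formula: v_p(n!) = Σ_{k ≥ 1} ⌊n / p^k⌋. For p = 37, n = 1796, the terms are:
  ⌊1796/37^1⌋ = ⌊1796/37⌋ = 48
  ⌊1796/37^2⌋ = ⌊1796/1369⌋ = 1
(the next term ⌊1796/37^3⌋ = 0, terminating the sum). Summing: v_37(1796!) = 48 + 1 = 49.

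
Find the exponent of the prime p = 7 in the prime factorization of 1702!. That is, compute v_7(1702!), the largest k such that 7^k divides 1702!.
v_7(1702!) = 281

Legendre's formula: v_p(n!) = Σ_{k ≥ 1} ⌊n / p^k⌋. For p = 7, n = 1702, the terms are:
  ⌊1702/7^1⌋ = ⌊1702/7⌋ = 243
  ⌊1702/7^2⌋ = ⌊1702/49⌋ = 34
  ⌊1702/7^3⌋ = ⌊1702/343⌋ = 4
(the next term ⌊1702/7^4⌋ = 0, terminating the sum). Summing: v_7(1702!) = 243 + 34 + 4 = 281.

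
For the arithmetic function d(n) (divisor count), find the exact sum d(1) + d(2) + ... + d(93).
Σ_{n ≤ 93} d(n) = 439

Compute d(n) for each 1 ≤ n ≤ 93: d(1) = 1, d(2) = 2, d(3) = 2, d(4) = 3, d(5) = 2, d(6) = 4, d(7) = 2, d(8) = 4, d(9) = 3, d(10) = 4, d(11) = 2, d(12) = 6, d(13) = 2, d(14) = 4, d(15) = 4, d(16) = 5, d(17) = 2, d(18) = 6, d(19) = 2, d(20) = 6, d(21) = 4, d(22) = 4, d(23) = 2, d(24) = 8, d(25) = 3, d(26) = 4, d(27) = 4, d(28) = 6, d(29) = 2, d(30) = 8, d(31) = 2, d(32) = 6, d(33) = 4, d(34) = 4, d(35) = 4, d(36) = 9, d(37) = 2, d(38) = 4, d(39) = 4, d(40) = 8, d(41) = 2, d(42) = 8, d(43) = 2, d(44) = 6, d(45) = 6, d(46) = 4, d(47) = 2, d(48) = 10, d(49) = 3, d(50) = 6, d(51) = 4, d(52) = 6, d(53) = 2, d(54) = 8, d(55) = 4, d(56) = 8, d(57) = 4, d(58) = 4, d(59) = 2, d(60) = 12, d(61) = 2, d(62) = 4, d(63) = 6, d(64) = 7, d(65) = 4, d(66) = 8, d(67) = 2, d(68) = 6, d(69) = 4, d(70) = 8, d(71) = 2, d(72) = 12, d(73) = 2, d(74) = 4, d(75) = 6, d(76) = 6, d(77) = 4, d(78) = 8, d(79) = 2, d(80) = 10, d(81) = 5, d(82) = 4, d(83) = 2, d(84) = 12, d(85) = 4, d(86) = 4, d(87) = 4, d(88) = 8, d(89) = 2, d(90) = 12, d(91) = 4, d(92) = 6, d(93) = 4. Summing all 93 values: 439. (Dirichlet's divisor formula: Σ_{n ≤ x} d(n) = x ln(x) + (2γ − 1) x + O(√x). For x = 93, the asymptotic estimate is ≈ 435.89.)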